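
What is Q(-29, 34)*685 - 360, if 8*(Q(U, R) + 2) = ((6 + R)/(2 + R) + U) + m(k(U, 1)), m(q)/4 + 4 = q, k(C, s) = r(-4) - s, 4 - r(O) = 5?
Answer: -444455/72 ≈ -6173.0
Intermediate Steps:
r(O) = -1 (r(O) = 4 - 1*5 = 4 - 5 = -1)
k(C, s) = -1 - s
m(q) = -16 + 4*q
Q(U, R) = -5 + U/8 + (6 + R)/(8*(2 + R)) (Q(U, R) = -2 + (((6 + R)/(2 + R) + U) + (-16 + 4*(-1 - 1*1)))/8 = -2 + (((6 + R)/(2 + R) + U) + (-16 + 4*(-1 - 1)))/8 = -2 + ((U + (6 + R)/(2 + R)) + (-16 + 4*(-2)))/8 = -2 + ((U + (6 + R)/(2 + R)) + (-16 - 8))/8 = -2 + ((U + (6 + R)/(2 + R)) - 24)/8 = -2 + (-24 + U + (6 + R)/(2 + R))/8 = -2 + (-3 + U/8 + (6 + R)/(8*(2 + R))) = -5 + U/8 + (6 + R)/(8*(2 + R)))
Q(-29, 34)*685 - 360 = ((-74 - 39*34 + 2*(-29) + 34*(-29))/(8*(2 + 34)))*685 - 360 = ((⅛)*(-74 - 1326 - 58 - 986)/36)*685 - 360 = ((⅛)*(1/36)*(-2444))*685 - 360 = -611/72*685 - 360 = -418535/72 - 360 = -444455/72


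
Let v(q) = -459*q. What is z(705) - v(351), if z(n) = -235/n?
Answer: 483326/3 ≈ 1.6111e+5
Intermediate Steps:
z(705) - v(351) = -235/705 - (-459)*351 = -235*1/705 - 1*(-161109) = -⅓ + 161109 = 483326/3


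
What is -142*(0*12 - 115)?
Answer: 16330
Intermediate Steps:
-142*(0*12 - 115) = -142*(0 - 115) = -142*(-115) = 16330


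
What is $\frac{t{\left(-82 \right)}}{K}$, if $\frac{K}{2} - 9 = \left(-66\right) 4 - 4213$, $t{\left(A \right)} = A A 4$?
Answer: $- \frac{3362}{1117} \approx -3.0098$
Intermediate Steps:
$t{\left(A \right)} = 4 A^{2}$ ($t{\left(A \right)} = A^{2} \cdot 4 = 4 A^{2}$)
$K = -8936$ ($K = 18 + 2 \left(\left(-66\right) 4 - 4213\right) = 18 + 2 \left(-264 - 4213\right) = 18 + 2 \left(-4477\right) = 18 - 8954 = -8936$)
$\frac{t{\left(-82 \right)}}{K} = \frac{4 \left(-82\right)^{2}}{-8936} = 4 \cdot 6724 \left(- \frac{1}{8936}\right) = 26896 \left(- \frac{1}{8936}\right) = - \frac{3362}{1117}$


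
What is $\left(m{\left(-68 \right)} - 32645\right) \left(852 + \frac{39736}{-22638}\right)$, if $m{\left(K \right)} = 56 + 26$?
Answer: $- \frac{313383706960}{11319} \approx -2.7687 \cdot 10^{7}$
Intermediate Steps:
$m{\left(K \right)} = 82$
$\left(m{\left(-68 \right)} - 32645\right) \left(852 + \frac{39736}{-22638}\right) = \left(82 - 32645\right) \left(852 + \frac{39736}{-22638}\right) = - 32563 \left(852 + 39736 \left(- \frac{1}{22638}\right)\right) = - 32563 \left(852 - \frac{19868}{11319}\right) = \left(-32563\right) \frac{9623920}{11319} = - \frac{313383706960}{11319}$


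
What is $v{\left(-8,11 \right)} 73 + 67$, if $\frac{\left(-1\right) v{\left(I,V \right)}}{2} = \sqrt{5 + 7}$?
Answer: $67 - 292 \sqrt{3} \approx -438.76$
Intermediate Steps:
$v{\left(I,V \right)} = - 4 \sqrt{3}$ ($v{\left(I,V \right)} = - 2 \sqrt{5 + 7} = - 2 \sqrt{12} = - 2 \cdot 2 \sqrt{3} = - 4 \sqrt{3}$)
$v{\left(-8,11 \right)} 73 + 67 = - 4 \sqrt{3} \cdot 73 + 67 = - 292 \sqrt{3} + 67 = 67 - 292 \sqrt{3}$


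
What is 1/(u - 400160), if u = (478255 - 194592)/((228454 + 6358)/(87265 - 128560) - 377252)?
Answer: -15578856152/6234046791647905 ≈ -2.4990e-6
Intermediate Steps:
u = -11713863585/15578856152 (u = 283663/(234812/(-41295) - 377252) = 283663/(234812*(-1/41295) - 377252) = 283663/(-234812/41295 - 377252) = 283663/(-15578856152/41295) = 283663*(-41295/15578856152) = -11713863585/15578856152 ≈ -0.75191)
1/(u - 400160) = 1/(-11713863585/15578856152 - 400160) = 1/(-6234046791647905/15578856152) = -15578856152/6234046791647905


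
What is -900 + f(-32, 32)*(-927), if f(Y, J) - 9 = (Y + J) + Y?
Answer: 20421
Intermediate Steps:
f(Y, J) = 9 + J + 2*Y (f(Y, J) = 9 + ((Y + J) + Y) = 9 + ((J + Y) + Y) = 9 + (J + 2*Y) = 9 + J + 2*Y)
-900 + f(-32, 32)*(-927) = -900 + (9 + 32 + 2*(-32))*(-927) = -900 + (9 + 32 - 64)*(-927) = -900 - 23*(-927) = -900 + 21321 = 20421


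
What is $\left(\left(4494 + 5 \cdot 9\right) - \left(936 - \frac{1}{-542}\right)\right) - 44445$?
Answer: $- \frac{22136365}{542} \approx -40842.0$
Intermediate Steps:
$\left(\left(4494 + 5 \cdot 9\right) - \left(936 - \frac{1}{-542}\right)\right) - 44445 = \left(\left(4494 + 45\right) - \frac{507313}{542}\right) - 44445 = \left(4539 - \frac{507313}{542}\right) - 44445 = \frac{1952825}{542} - 44445 = - \frac{22136365}{542}$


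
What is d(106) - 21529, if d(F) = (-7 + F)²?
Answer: -11728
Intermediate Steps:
d(106) - 21529 = (-7 + 106)² - 21529 = 99² - 21529 = 9801 - 21529 = -11728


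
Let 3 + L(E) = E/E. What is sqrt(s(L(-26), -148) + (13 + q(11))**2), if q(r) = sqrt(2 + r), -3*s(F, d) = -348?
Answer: sqrt(298 + 26*sqrt(13)) ≈ 19.793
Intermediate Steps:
L(E) = -2 (L(E) = -3 + E/E = -3 + 1 = -2)
s(F, d) = 116 (s(F, d) = -1/3*(-348) = 116)
sqrt(s(L(-26), -148) + (13 + q(11))**2) = sqrt(116 + (13 + sqrt(2 + 11))**2) = sqrt(116 + (13 + sqrt(13))**2)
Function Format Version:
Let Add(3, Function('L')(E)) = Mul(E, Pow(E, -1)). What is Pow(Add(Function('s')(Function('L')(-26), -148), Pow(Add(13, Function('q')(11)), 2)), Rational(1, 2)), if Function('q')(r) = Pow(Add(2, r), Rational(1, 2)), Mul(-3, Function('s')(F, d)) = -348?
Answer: Pow(Add(298, Mul(26, Pow(13, Rational(1, 2)))), Rational(1, 2)) ≈ 19.793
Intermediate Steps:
Function('L')(E) = -2 (Function('L')(E) = Add(-3, Mul(E, Pow(E, -1))) = Add(-3, 1) = -2)
Function('s')(F, d) = 116 (Function('s')(F, d) = Mul(Rational(-1, 3), -348) = 116)
Pow(Add(Function('s')(Function('L')(-26), -148), Pow(Add(13, Function('q')(11)), 2)), Rational(1, 2)) = Pow(Add(116, Pow(Add(13, Pow(Add(2, 11), Rational(1, 2))), 2)), Rational(1, 2)) = Pow(Add(116, Pow(Add(13, Pow(13, Rational(1, 2))), 2)), Rational(1, 2))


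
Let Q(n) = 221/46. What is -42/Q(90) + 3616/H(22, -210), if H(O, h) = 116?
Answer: 143756/6409 ≈ 22.430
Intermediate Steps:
Q(n) = 221/46 (Q(n) = 221*(1/46) = 221/46)
-42/Q(90) + 3616/H(22, -210) = -42/221/46 + 3616/116 = -42*46/221 + 3616*(1/116) = -1932/221 + 904/29 = 143756/6409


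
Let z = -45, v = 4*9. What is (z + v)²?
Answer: 81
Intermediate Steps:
v = 36
(z + v)² = (-45 + 36)² = (-9)² = 81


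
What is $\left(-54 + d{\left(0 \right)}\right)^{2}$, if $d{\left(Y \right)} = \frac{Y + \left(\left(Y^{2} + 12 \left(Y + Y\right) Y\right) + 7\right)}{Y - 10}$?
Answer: $\frac{299209}{100} \approx 2992.1$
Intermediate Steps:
$d{\left(Y \right)} = \frac{7 + Y + 25 Y^{2}}{-10 + Y}$ ($d{\left(Y \right)} = \frac{Y + \left(\left(Y^{2} + 12 \cdot 2 Y Y\right) + 7\right)}{-10 + Y} = \frac{Y + \left(\left(Y^{2} + 24 Y Y\right) + 7\right)}{-10 + Y} = \frac{Y + \left(\left(Y^{2} + 24 Y^{2}\right) + 7\right)}{-10 + Y} = \frac{Y + \left(25 Y^{2} + 7\right)}{-10 + Y} = \frac{Y + \left(7 + 25 Y^{2}\right)}{-10 + Y} = \frac{7 + Y + 25 Y^{2}}{-10 + Y}$)
$\left(-54 + d{\left(0 \right)}\right)^{2} = \left(-54 + \frac{7 + 0 + 25 \cdot 0^{2}}{-10 + 0}\right)^{2} = \left(-54 + \frac{7 + 0 + 25 \cdot 0}{-10}\right)^{2} = \left(-54 - \frac{7 + 0 + 0}{10}\right)^{2} = \left(-54 - \frac{7}{10}\right)^{2} = \left(- \frac{547}{10}\right)^{2} = \frac{299209}{100}$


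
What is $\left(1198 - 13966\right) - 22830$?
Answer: $-35598$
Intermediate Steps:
$\left(1198 - 13966\right) - 22830 = -12768 - 22830 = -35598$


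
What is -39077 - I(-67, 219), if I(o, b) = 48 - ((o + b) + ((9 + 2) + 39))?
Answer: -38923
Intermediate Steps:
I(o, b) = -2 - b - o (I(o, b) = 48 - ((b + o) + (11 + 39)) = 48 - ((b + o) + 50) = 48 - (50 + b + o) = 48 + (-50 - b - o) = -2 - b - o)
-39077 - I(-67, 219) = -39077 - (-2 - 1*219 - 1*(-67)) = -39077 - (-2 - 219 + 67) = -39077 - 1*(-154) = -39077 + 154 = -38923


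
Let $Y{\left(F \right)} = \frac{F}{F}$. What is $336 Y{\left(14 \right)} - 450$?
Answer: $-114$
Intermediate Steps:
$Y{\left(F \right)} = 1$
$336 Y{\left(14 \right)} - 450 = 336 \cdot 1 - 450 = 336 - 450 = -114$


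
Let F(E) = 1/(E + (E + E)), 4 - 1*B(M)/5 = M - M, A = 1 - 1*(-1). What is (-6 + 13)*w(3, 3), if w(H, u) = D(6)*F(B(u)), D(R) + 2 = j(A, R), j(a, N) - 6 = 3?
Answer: 49/60 ≈ 0.81667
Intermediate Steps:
A = 2 (A = 1 + 1 = 2)
B(M) = 20 (B(M) = 20 - 5*(M - M) = 20 - 5*0 = 20 + 0 = 20)
F(E) = 1/(3*E) (F(E) = 1/(E + 2*E) = 1/(3*E))
j(a, N) = 9 (j(a, N) = 6 + 3 = 9)
D(R) = 7 (D(R) = -2 + 9 = 7)
w(H, u) = 7/60 (w(H, u) = 7*((⅓)/20) = 7*((⅓)*(1/20)) = 7*(1/60) = 7/60)
(-6 + 13)*w(3, 3) = (-6 + 13)*(7/60) = 7*(7/60) = 49/60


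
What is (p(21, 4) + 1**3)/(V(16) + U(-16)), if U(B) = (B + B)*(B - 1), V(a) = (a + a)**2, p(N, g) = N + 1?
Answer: 23/1568 ≈ 0.014668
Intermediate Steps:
p(N, g) = 1 + N
V(a) = 4*a**2 (V(a) = (2*a)**2 = 4*a**2)
U(B) = 2*B*(-1 + B) (U(B) = (2*B)*(-1 + B) = 2*B*(-1 + B))
(p(21, 4) + 1**3)/(V(16) + U(-16)) = ((1 + 21) + 1**3)/(4*16**2 + 2*(-16)*(-1 - 16)) = (22 + 1)/(4*256 + 2*(-16)*(-17)) = 23/(1024 + 544) = 23/1568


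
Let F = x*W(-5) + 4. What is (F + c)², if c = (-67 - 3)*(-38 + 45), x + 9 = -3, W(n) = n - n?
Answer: 236196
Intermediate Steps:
W(n) = 0
x = -12 (x = -9 - 3 = -12)
c = -490 (c = -70*7 = -490)
F = 4 (F = -12*0 + 4 = 0 + 4 = 4)
(F + c)² = (4 - 490)² = (-486)² = 236196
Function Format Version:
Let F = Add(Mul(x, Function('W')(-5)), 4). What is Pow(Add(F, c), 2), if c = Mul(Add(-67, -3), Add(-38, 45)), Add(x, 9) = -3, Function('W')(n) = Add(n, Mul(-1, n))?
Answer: 236196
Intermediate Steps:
Function('W')(n) = 0
x = -12 (x = Add(-9, -3) = -12)
c = -490 (c = Mul(-70, 7) = -490)
F = 4 (F = Add(Mul(-12, 0), 4) = Add(0, 4) = 4)
Pow(Add(F, c), 2) = Pow(Add(4, -490), 2) = Pow(-486, 2) = 236196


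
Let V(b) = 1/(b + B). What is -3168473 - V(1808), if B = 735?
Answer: -8057426840/2543 ≈ -3.1685e+6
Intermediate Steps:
V(b) = 1/(735 + b) (V(b) = 1/(b + 735) = 1/(735 + b))
-3168473 - V(1808) = -3168473 - 1/(735 + 1808) = -3168473 - 1/2543 = -8057426840/2543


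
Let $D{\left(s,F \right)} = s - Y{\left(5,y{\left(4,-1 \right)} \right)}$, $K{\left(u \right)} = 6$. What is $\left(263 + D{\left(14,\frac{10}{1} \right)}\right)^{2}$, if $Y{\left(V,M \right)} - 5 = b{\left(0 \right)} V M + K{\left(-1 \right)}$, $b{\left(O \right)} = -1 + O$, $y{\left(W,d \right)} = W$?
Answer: $81796$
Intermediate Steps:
$Y{\left(V,M \right)} = 11 - M V$ ($Y{\left(V,M \right)} = 5 + \left(\left(-1 + 0\right) V M + 6\right) = 5 + \left(- V M + 6\right) = 5 - \left(-6 + M V\right) = 11 - M V$)
$D{\left(s,F \right)} = 9 + s$ ($D{\left(s,F \right)} = s - \left(11 - 4 \cdot 5\right) = s - \left(11 - 20\right) = s - -9 = s + 9 = 9 + s$)
$\left(263 + D{\left(14,\frac{10}{1} \right)}\right)^{2} = \left(263 + \left(9 + 14\right)\right)^{2} = \left(263 + 23\right)^{2} = 286^{2} = 81796$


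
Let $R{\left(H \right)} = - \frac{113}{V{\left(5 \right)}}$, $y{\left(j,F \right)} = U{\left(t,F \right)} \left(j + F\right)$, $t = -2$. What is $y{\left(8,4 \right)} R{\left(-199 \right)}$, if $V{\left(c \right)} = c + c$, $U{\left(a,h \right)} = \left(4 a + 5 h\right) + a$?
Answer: $-1356$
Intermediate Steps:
$U{\left(a,h \right)} = 5 a + 5 h$
$V{\left(c \right)} = 2 c$
$y{\left(j,F \right)} = \left(-10 + 5 F\right) \left(F + j\right)$ ($y{\left(j,F \right)} = \left(5 \left(-2\right) + 5 F\right) \left(j + F\right) = \left(-10 + 5 F\right) \left(F + j\right)$)
$R{\left(H \right)} = - \frac{113}{10}$ ($R{\left(H \right)} = - \frac{113}{2 \cdot 5} = - \frac{113}{10}$)
$y{\left(8,4 \right)} R{\left(-199 \right)} = 5 \left(-2 + 4\right) \left(4 + 8\right) \left(- \frac{113}{10}\right) = 5 \cdot 2 \cdot 12 \left(- \frac{113}{10}\right) = 120 \left(- \frac{113}{10}\right) = -1356$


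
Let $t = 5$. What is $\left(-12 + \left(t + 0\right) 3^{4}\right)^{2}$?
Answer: $154449$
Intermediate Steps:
$\left(-12 + \left(t + 0\right) 3^{4}\right)^{2} = \left(-12 + \left(5 + 0\right) 3^{4}\right)^{2} = \left(-12 + 5 \cdot 81\right)^{2} = \left(-12 + 405\right)^{2} = 393^{2} = 154449$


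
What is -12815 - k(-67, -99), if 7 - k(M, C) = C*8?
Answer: -13614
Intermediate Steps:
k(M, C) = 7 - 8*C (k(M, C) = 7 - C*8 = 7 - 8*C)
-12815 - k(-67, -99) = -12815 - (7 - 8*(-99)) = -12815 - (7 + 792) = -12815 - 1*799 = -12815 - 799 = -13614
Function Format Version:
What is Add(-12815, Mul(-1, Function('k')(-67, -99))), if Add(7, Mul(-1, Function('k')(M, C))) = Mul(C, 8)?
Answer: -13614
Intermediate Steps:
Function('k')(M, C) = Add(7, Mul(-8, C)) (Function('k')(M, C) = Add(7, Mul(-1, Mul(C, 8))) = Add(7, Mul(-1, Mul(8, C))) = Add(7, Mul(-8, C)))
Add(-12815, Mul(-1, Function('k')(-67, -99))) = Add(-12815, Mul(-1, Add(7, Mul(-8, -99)))) = Add(-12815, Mul(-1, Add(7, 792))) = Add(-12815, Mul(-1, 799)) = Add(-12815, -799) = -13614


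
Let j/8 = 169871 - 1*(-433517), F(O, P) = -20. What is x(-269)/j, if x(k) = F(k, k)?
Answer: -5/1206776 ≈ -4.1433e-6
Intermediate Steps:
x(k) = -20
j = 4827104 (j = 8*(169871 - 1*(-433517)) = 8*(169871 + 433517) = 8*603388 = 4827104)
x(-269)/j = -20/4827104 = -20*1/4827104 = -5/1206776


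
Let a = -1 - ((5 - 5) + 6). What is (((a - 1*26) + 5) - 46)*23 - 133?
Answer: -1835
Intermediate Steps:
a = -7 (a = -1 - (0 + 6) = -1 - 1*6 = -1 - 6 = -7)
(((a - 1*26) + 5) - 46)*23 - 133 = (((-7 - 1*26) + 5) - 46)*23 - 133 = (((-7 - 26) + 5) - 46)*23 - 133 = ((-33 + 5) - 46)*23 - 133 = (-28 - 46)*23 - 133 = -74*23 - 133 = -1702 - 133 = -1835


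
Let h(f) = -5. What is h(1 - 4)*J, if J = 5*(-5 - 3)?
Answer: 200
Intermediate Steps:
J = -40 (J = 5*(-8) = -40)
h(1 - 4)*J = -5*(-40) = 200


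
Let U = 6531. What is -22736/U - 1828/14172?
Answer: -1326005/367291 ≈ -3.6102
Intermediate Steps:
-22736/U - 1828/14172 = -22736/6531 - 1828/14172 = -22736*1/6531 - 1828*1/14172 = -3248/933 - 457/3543 = -1326005/367291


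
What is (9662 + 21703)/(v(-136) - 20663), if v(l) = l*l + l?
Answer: -31365/2303 ≈ -13.619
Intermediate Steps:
v(l) = l + l**2 (v(l) = l**2 + l = l + l**2)
(9662 + 21703)/(v(-136) - 20663) = (9662 + 21703)/(-136*(1 - 136) - 20663) = 31365/(-136*(-135) - 20663) = 31365/(18360 - 20663) = 31365/(-2303) = 31365*(-1/2303) = -31365/2303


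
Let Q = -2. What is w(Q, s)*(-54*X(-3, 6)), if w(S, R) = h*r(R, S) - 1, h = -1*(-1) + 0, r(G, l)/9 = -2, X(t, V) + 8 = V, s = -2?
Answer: -2052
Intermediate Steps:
X(t, V) = -8 + V
r(G, l) = -18 (r(G, l) = 9*(-2) = -18)
h = 1 (h = 1 + 0 = 1)
w(S, R) = -19 (w(S, R) = 1*(-18) - 1 = -18 - 1 = -19)
w(Q, s)*(-54*X(-3, 6)) = -(-1026)*(-8 + 6) = -(-1026)*(-2) = -19*108 = -2052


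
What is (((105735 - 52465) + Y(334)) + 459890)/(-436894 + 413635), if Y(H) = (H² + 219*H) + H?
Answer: -232732/7753 ≈ -30.018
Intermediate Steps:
Y(H) = H² + 220*H
(((105735 - 52465) + Y(334)) + 459890)/(-436894 + 413635) = (((105735 - 52465) + 334*(220 + 334)) + 459890)/(-436894 + 413635) = ((53270 + 334*554) + 459890)/(-23259) = ((53270 + 185036) + 459890)*(-1/23259) = (238306 + 459890)*(-1/23259) = 698196*(-1/23259) = -232732/7753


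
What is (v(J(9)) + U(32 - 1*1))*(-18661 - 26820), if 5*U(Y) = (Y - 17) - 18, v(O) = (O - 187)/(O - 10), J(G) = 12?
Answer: 40159723/10 ≈ 4.0160e+6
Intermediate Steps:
v(O) = (-187 + O)/(-10 + O)
U(Y) = -7 + Y/5 (U(Y) = ((Y - 17) - 18)/5 = ((-17 + Y) - 18)/5 = (-35 + Y)/5 = -7 + Y/5)
(v(J(9)) + U(32 - 1*1))*(-18661 - 26820) = ((-187 + 12)/(-10 + 12) + (-7 + (32 - 1*1)/5))*(-18661 - 26820) = (-175/2 + (-7 + (32 - 1)/5))*(-45481) = ((½)*(-175) + (-7 + (⅕)*31))*(-45481) = (-175/2 + (-7 + 31/5))*(-45481) = (-175/2 - ⅘)*(-45481) = -883/10*(-45481) = 40159723/10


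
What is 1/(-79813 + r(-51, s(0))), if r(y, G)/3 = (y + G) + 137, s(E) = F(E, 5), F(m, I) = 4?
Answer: -1/79543 ≈ -1.2572e-5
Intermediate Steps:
s(E) = 4
r(y, G) = 411 + 3*G + 3*y (r(y, G) = 3*((y + G) + 137) = 3*((G + y) + 137) = 3*(137 + G + y) = 411 + 3*G + 3*y)
1/(-79813 + r(-51, s(0))) = 1/(-79813 + (411 + 3*4 + 3*(-51))) = 1/(-79813 + (411 + 12 - 153)) = 1/(-79813 + 270) = 1/(-79543) = -1/79543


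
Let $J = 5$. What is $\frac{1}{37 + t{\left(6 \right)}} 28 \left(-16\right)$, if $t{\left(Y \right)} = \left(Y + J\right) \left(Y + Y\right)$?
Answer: $- \frac{448}{169} \approx -2.6509$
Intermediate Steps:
$t{\left(Y \right)} = 2 Y \left(5 + Y\right)$ ($t{\left(Y \right)} = \left(Y + 5\right) \left(Y + Y\right) = \left(5 + Y\right) 2 Y = 2 Y \left(5 + Y\right)$)
$\frac{1}{37 + t{\left(6 \right)}} 28 \left(-16\right) = \frac{1}{37 + 2 \cdot 6 \left(5 + 6\right)} 28 \left(-16\right) = \frac{1}{37 + 2 \cdot 6 \cdot 11} \cdot 28 \left(-16\right) = \frac{1}{37 + 132} \cdot 28 \left(-16\right) = \frac{1}{169} \cdot 28 \left(-16\right) = \frac{28}{169} \left(-16\right) = - \frac{448}{169}$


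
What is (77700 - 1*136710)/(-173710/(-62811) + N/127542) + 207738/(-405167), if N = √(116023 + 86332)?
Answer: -94302797492332742197359159738/4419538607224154807181607 + 659838632674100796*√202355/10907943162261869321 ≈ -21311.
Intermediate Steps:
N = √202355 ≈ 449.84
(77700 - 1*136710)/(-173710/(-62811) + N/127542) + 207738/(-405167) = (77700 - 1*136710)/(-173710/(-62811) + √202355/127542) + 207738/(-405167) = (77700 - 136710)/(-173710*(-1/62811) + √202355*(1/127542)) + 207738*(-1/405167) = -59010/(173710/62811 + √202355/127542) - 207738/405167 = -207738/405167 - 59010/(173710/62811 + √202355/127542)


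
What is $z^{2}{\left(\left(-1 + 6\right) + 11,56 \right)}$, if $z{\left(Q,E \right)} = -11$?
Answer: $121$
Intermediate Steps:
$z^{2}{\left(\left(-1 + 6\right) + 11,56 \right)} = \left(-11\right)^{2} = 121$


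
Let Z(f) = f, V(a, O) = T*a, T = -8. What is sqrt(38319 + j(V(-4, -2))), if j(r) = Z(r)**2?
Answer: sqrt(39343) ≈ 198.35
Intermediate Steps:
V(a, O) = -8*a
j(r) = r**2
sqrt(38319 + j(V(-4, -2))) = sqrt(38319 + (-8*(-4))**2) = sqrt(38319 + 32**2) = sqrt(38319 + 1024) = sqrt(39343)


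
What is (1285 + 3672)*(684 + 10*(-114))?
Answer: -2260392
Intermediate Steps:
(1285 + 3672)*(684 + 10*(-114)) = 4957*(684 - 1140) = 4957*(-456) = -2260392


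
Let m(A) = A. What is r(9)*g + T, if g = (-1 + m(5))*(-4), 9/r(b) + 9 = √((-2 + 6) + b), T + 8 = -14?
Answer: -50/17 + 36*√13/17 ≈ 4.6941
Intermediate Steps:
T = -22 (T = -8 - 14 = -22)
r(b) = 9/(-9 + √(4 + b)) (r(b) = 9/(-9 + √((-2 + 6) + b)) = 9/(-9 + √(4 + b)))
g = -16 (g = (-1 + 5)*(-4) = 4*(-4) = -16)
r(9)*g + T = (9/(-9 + √(4 + 9)))*(-16) - 22 = (9/(-9 + √13))*(-16) - 22 = -144/(-9 + √13) - 22 = -22 - 144/(-9 + √13)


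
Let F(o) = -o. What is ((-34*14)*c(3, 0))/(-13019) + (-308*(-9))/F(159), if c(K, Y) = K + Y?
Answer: -11953872/690007 ≈ -17.324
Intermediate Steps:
((-34*14)*c(3, 0))/(-13019) + (-308*(-9))/F(159) = ((-34*14)*(3 + 0))/(-13019) + (-308*(-9))/((-1*159)) = -476*3*(-1/13019) + 2772/(-159) = -1428*(-1/13019) + 2772*(-1/159) = 1428/13019 - 924/53 = -11953872/690007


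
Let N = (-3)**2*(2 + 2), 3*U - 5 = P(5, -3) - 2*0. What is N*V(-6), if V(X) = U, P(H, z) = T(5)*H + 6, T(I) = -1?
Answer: 72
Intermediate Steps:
P(H, z) = 6 - H (P(H, z) = -H + 6 = 6 - H)
U = 2 (U = 5/3 + ((6 - 1*5) - 2*0)/3 = 5/3 + ((6 - 5) + 0)/3 = 5/3 + (1 + 0)/3 = 5/3 + (1/3)*1 = 5/3 + 1/3 = 2)
V(X) = 2
N = 36 (N = 9*4 = 36)
N*V(-6) = 36*2 = 72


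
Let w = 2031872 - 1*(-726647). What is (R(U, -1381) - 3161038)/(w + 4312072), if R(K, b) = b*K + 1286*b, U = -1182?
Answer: -3304662/7070591 ≈ -0.46738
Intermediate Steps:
R(K, b) = 1286*b + K*b (R(K, b) = K*b + 1286*b = 1286*b + K*b)
w = 2758519 (w = 2031872 + 726647 = 2758519)
(R(U, -1381) - 3161038)/(w + 4312072) = (-1381*(1286 - 1182) - 3161038)/(2758519 + 4312072) = (-1381*104 - 3161038)/7070591 = (-143624 - 3161038)*(1/7070591) = -3304662*1/7070591 = -3304662/7070591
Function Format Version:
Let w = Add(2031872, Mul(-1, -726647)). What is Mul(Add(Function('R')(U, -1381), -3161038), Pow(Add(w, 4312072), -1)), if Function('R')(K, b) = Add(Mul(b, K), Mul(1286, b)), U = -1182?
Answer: Rational(-3304662, 7070591) ≈ -0.46738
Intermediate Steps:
Function('R')(K, b) = Add(Mul(1286, b), Mul(K, b)) (Function('R')(K, b) = Add(Mul(K, b), Mul(1286, b)) = Add(Mul(1286, b), Mul(K, b)))
w = 2758519 (w = Add(2031872, 726647) = 2758519)
Mul(Add(Function('R')(U, -1381), -3161038), Pow(Add(w, 4312072), -1)) = Mul(Add(Mul(-1381, Add(1286, -1182)), -3161038), Pow(Add(2758519, 4312072), -1)) = Mul(Add(Mul(-1381, 104), -3161038), Pow(7070591, -1)) = Mul(Add(-143624, -3161038), Rational(1, 7070591)) = Mul(-3304662, Rational(1, 7070591)) = Rational(-3304662, 7070591)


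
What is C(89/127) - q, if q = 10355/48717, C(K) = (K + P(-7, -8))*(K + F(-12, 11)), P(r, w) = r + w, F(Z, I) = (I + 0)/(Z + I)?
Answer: 115551838381/785756493 ≈ 147.06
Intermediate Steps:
F(Z, I) = I/(I + Z)
C(K) = (-15 + K)*(-11 + K) (C(K) = (K + (-7 - 8))*(K + 11/(11 - 12)) = (K - 15)*(K + 11/(-1)) = (-15 + K)*(K + 11*(-1)) = (-15 + K)*(K - 11) = (-15 + K)*(-11 + K))
q = 10355/48717 (q = 10355*(1/48717) = 10355/48717 ≈ 0.21255)
C(89/127) - q = (165 + (89/127)**2 - 2314/127) - 1*10355/48717 = (165 + (89*(1/127))**2 - 2314/127) - 10355/48717 = (165 + (89/127)**2 - 26*89/127) - 10355/48717 = (165 + 7921/16129 - 2314/127) - 10355/48717 = 2375328/16129 - 10355/48717 = 115551838381/785756493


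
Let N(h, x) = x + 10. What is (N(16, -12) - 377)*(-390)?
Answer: 147810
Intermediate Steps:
N(h, x) = 10 + x
(N(16, -12) - 377)*(-390) = ((10 - 12) - 377)*(-390) = (-2 - 377)*(-390) = -379*(-390) = 147810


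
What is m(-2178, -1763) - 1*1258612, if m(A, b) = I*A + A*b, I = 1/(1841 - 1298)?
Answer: 467196836/181 ≈ 2.5812e+6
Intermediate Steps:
I = 1/543 ≈ 0.0018416
m(A, b) = A/543 + A*b
m(-2178, -1763) - 1*1258612 = -2178*(1/543 - 1763) - 1*1258612 = -2178*(-957308/543) - 1258612 = 695005608/181 - 1258612 = 467196836/181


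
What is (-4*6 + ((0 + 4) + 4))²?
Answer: 256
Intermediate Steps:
(-4*6 + ((0 + 4) + 4))² = (-24 + (4 + 4))² = (-24 + 8)² = (-16)² = 256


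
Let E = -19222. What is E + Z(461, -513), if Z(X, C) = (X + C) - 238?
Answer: -19512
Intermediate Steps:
Z(X, C) = -238 + C + X (Z(X, C) = (C + X) - 238 = -238 + C + X)
E + Z(461, -513) = -19222 + (-238 - 513 + 461) = -19222 - 290 = -19512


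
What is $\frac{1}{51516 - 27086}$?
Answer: $\frac{1}{24430} \approx 4.0933 \cdot 10^{-5}$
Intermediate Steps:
$\frac{1}{51516 - 27086} = \frac{1}{24430}$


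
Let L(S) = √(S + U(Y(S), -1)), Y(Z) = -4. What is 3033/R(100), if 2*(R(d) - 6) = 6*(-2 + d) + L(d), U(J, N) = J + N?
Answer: 727920/71981 - 6066*√95/359905 ≈ 9.9484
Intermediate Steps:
L(S) = √(-5 + S) (L(S) = √(S + (-4 - 1)) = √(S - 5) = √(-5 + S))
R(d) = √(-5 + d)/2 + 3*d (R(d) = 6 + (6*(-2 + d) + √(-5 + d))/2 = 6 + ((-12 + 6*d) + √(-5 + d))/2 = 6 + (-12 + √(-5 + d) + 6*d)/2 = 6 + (-6 + √(-5 + d)/2 + 3*d) = √(-5 + d)/2 + 3*d)
3033/R(100) = 3033/(√(-5 + 100)/2 + 3*100) = 3033/(√95/2 + 300) = 3033/(300 + √95/2)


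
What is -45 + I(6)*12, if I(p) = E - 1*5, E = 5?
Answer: -45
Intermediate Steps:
I(p) = 0 (I(p) = 5 - 1*5 = 5 - 5 = 0)
-45 + I(6)*12 = -45 + 0*12 = -45 + 0 = -45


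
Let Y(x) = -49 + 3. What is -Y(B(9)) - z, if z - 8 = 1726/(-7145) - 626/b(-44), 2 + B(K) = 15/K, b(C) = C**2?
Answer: 266728833/6916360 ≈ 38.565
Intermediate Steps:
B(K) = -2 + 15/K
Y(x) = -46
z = 51423727/6916360 (z = 8 + (1726/(-7145) - 626/((-44)**2)) = 8 + (1726*(-1/7145) - 626/1936) = 8 + (-1726/7145 - 626*1/1936) = 8 + (-1726/7145 - 313/968) = 8 - 3907153/6916360 = 51423727/6916360 ≈ 7.4351)
-Y(B(9)) - z = -1*(-46) - 1*51423727/6916360 = 46 - 51423727/6916360 = 266728833/6916360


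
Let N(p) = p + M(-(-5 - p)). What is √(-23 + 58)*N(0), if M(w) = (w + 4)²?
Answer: 81*√35 ≈ 479.20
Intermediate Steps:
M(w) = (4 + w)²
N(p) = p + (9 + p)² (N(p) = p + (4 - (-5 - p))² = p + (4 + (5 + p))² = p + (9 + p)²)
√(-23 + 58)*N(0) = √(-23 + 58)*(0 + (9 + 0)²) = √35*(0 + 9²) = √35*(0 + 81) = √35*81 = 81*√35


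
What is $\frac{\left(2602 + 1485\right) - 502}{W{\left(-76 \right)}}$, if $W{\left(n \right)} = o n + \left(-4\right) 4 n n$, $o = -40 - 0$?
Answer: $- \frac{1195}{29792} \approx -0.040111$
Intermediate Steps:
$o = -40$ ($o = -40 + 0 = -40$)
$W{\left(n \right)} = - 40 n - 16 n^{2}$ ($W{\left(n \right)} = - 40 n + \left(-4\right) 4 n n = - 40 n + - 16 n n = - 40 n - 16 n^{2}$)
$\frac{\left(2602 + 1485\right) - 502}{W{\left(-76 \right)}} = \frac{\left(2602 + 1485\right) - 502}{\left(-8\right) \left(-76\right) \left(5 + 2 \left(-76\right)\right)} = \frac{4087 - 502}{\left(-8\right) \left(-76\right) \left(5 - 152\right)} = \frac{3585}{\left(-8\right) \left(-76\right) \left(-147\right)} = \frac{3585}{-89376} = 3585 \left(- \frac{1}{89376}\right) = - \frac{1195}{29792}$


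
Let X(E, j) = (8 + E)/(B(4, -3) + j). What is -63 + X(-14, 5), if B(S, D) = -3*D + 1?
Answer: -317/5 ≈ -63.400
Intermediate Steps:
B(S, D) = 1 - 3*D
X(E, j) = (8 + E)/(10 + j) (X(E, j) = (8 + E)/((1 - 3*(-3)) + j) = (8 + E)/((1 + 9) + j) = (8 + E)/(10 + j))
-63 + X(-14, 5) = -63 + (8 - 14)/(10 + 5) = -63 - 6/15 = -63 + (1/15)*(-6) = -63 - ⅖ = -317/5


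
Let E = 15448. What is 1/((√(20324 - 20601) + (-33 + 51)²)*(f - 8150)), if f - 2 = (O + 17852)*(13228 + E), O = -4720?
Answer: 81/9908651196563 - I*√277/39634604786252 ≈ 8.1747e-12 - 4.1992e-13*I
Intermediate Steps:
f = 376573234 (f = 2 + (-4720 + 17852)*(13228 + 15448) = 2 + 13132*28676 = 2 + 376573232 = 376573234)
1/((√(20324 - 20601) + (-33 + 51)²)*(f - 8150)) = 1/((√(20324 - 20601) + (-33 + 51)²)*(376573234 - 8150)) = 1/((√(-277) + 18²)*376565084) = 1/((I*√277 + 324)*376565084) = 1/((324 + I*√277)*376565084) = 1/(122007087216 + 376565084*I*√277)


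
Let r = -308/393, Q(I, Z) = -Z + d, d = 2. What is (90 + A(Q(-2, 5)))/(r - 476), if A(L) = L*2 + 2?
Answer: -16899/93688 ≈ -0.18038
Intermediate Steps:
Q(I, Z) = 2 - Z (Q(I, Z) = -Z + 2 = 2 - Z)
A(L) = 2 + 2*L (A(L) = 2*L + 2 = 2 + 2*L)
r = -308/393 (r = -308*1/393 = -308/393 ≈ -0.78372)
(90 + A(Q(-2, 5)))/(r - 476) = (90 + (2 + 2*(2 - 1*5)))/(-308/393 - 476) = (90 + (2 + 2*(2 - 5)))/(-187376/393) = (90 + (2 + 2*(-3)))*(-393/187376) = (90 + (2 - 6))*(-393/187376) = (90 - 4)*(-393/187376) = 86*(-393/187376) = -16899/93688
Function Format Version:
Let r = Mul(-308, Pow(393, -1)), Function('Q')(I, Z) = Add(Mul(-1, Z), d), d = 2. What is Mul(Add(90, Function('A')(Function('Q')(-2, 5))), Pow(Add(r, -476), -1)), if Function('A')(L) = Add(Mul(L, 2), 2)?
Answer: Rational(-16899, 93688) ≈ -0.18038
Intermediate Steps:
Function('Q')(I, Z) = Add(2, Mul(-1, Z)) (Function('Q')(I, Z) = Add(Mul(-1, Z), 2) = Add(2, Mul(-1, Z)))
Function('A')(L) = Add(2, Mul(2, L)) (Function('A')(L) = Add(Mul(2, L), 2) = Add(2, Mul(2, L)))
r = Rational(-308, 393) (r = Mul(-308, Rational(1, 393)) = Rational(-308, 393) ≈ -0.78372)
Mul(Add(90, Function('A')(Function('Q')(-2, 5))), Pow(Add(r, -476), -1)) = Mul(Add(90, Add(2, Mul(2, Add(2, Mul(-1, 5))))), Pow(Add(Rational(-308, 393), -476), -1)) = Mul(Add(90, Add(2, Mul(2, Add(2, -5)))), Pow(Rational(-187376, 393), -1)) = Mul(Add(90, Add(2, Mul(2, -3))), Rational(-393, 187376)) = Mul(Add(90, Add(2, -6)), Rational(-393, 187376)) = Mul(Add(90, -4), Rational(-393, 187376)) = Mul(86, Rational(-393, 187376)) = Rational(-16899, 93688)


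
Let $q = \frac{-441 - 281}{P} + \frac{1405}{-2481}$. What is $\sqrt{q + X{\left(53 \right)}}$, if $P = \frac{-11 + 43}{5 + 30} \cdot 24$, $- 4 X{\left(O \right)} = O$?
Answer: $\frac{i \sqrt{8180000898}}{13232} \approx 6.8352 i$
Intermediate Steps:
$X{\left(O \right)} = - \frac{O}{4}$
$P = \frac{768}{35}$ ($P = \frac{32}{35} \cdot 24 = \frac{768}{35} \approx 21.943$)
$q = - \frac{3542995}{105856}$ ($q = \frac{-441 - 281}{\frac{768}{35}} + \frac{1405}{-2481} = \left(-441 - 281\right) \frac{35}{768} + 1405 \left(- \frac{1}{2481}\right) = \left(-722\right) \frac{35}{768} - \frac{1405}{2481} = - \frac{12635}{384} - \frac{1405}{2481} = - \frac{3542995}{105856} \approx -33.47$)
$\sqrt{q + X{\left(53 \right)}} = \sqrt{- \frac{3542995}{105856} - \frac{53}{4}} = \sqrt{- \frac{4945587}{105856}} = \frac{i \sqrt{8180000898}}{13232}$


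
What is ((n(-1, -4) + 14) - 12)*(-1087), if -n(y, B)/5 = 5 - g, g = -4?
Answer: 46741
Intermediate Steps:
n(y, B) = -45 (n(y, B) = -5*(5 - 1*(-4)) = -5*(5 + 4) = -5*9 = -45)
((n(-1, -4) + 14) - 12)*(-1087) = ((-45 + 14) - 12)*(-1087) = (-31 - 12)*(-1087) = -43*(-1087) = 46741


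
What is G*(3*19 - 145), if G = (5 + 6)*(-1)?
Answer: 968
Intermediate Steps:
G = -11 (G = 11*(-1) = -11)
G*(3*19 - 145) = -11*(3*19 - 145) = -11*(57 - 145) = -11*(-88) = 968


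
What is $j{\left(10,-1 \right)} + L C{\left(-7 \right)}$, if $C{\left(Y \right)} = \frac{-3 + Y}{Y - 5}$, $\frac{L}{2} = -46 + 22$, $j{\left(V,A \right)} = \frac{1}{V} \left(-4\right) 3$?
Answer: $- \frac{206}{5} \approx -41.2$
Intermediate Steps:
$j{\left(V,A \right)} = - \frac{12}{V}$ ($j{\left(V,A \right)} = - \frac{4}{V} 3 = - \frac{12}{V}$)
$L = -48$ ($L = 2 \left(-46 + 22\right) = 2 \left(-24\right) = -48$)
$C{\left(Y \right)} = \frac{-3 + Y}{-5 + Y}$
$j{\left(10,-1 \right)} + L C{\left(-7 \right)} = - \frac{12}{10} - 48 \frac{-3 - 7}{-5 - 7} = \left(-12\right) \frac{1}{10} - 48 \frac{1}{-12} \left(-10\right) = - \frac{6}{5} - 48 \left(\left(- \frac{1}{12}\right) \left(-10\right)\right) = - \frac{6}{5} - 40 = - \frac{206}{5}$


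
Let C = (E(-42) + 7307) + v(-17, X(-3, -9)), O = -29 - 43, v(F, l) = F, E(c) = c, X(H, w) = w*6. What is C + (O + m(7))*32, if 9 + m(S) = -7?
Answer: 4432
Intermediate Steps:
X(H, w) = 6*w
m(S) = -16 (m(S) = -9 - 7 = -16)
O = -72
C = 7248 (C = (-42 + 7307) - 17 = 7265 - 17 = 7248)
C + (O + m(7))*32 = 7248 + (-72 - 16)*32 = 7248 - 88*32 = 7248 - 2816 = 4432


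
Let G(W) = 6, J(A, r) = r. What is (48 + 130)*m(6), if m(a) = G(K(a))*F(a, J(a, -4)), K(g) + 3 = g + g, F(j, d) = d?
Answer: -4272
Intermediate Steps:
K(g) = -3 + 2*g (K(g) = -3 + (g + g) = -3 + 2*g)
m(a) = -24 (m(a) = 6*(-4) = -24)
(48 + 130)*m(6) = (48 + 130)*(-24) = 178*(-24) = -4272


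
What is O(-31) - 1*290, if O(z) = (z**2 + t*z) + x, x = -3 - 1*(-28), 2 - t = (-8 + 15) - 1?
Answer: 820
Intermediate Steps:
t = -4 (t = 2 - ((-8 + 15) - 1) = 2 - (7 - 1) = 2 - 1*6 = 2 - 6 = -4)
x = 25 (x = -3 + 28 = 25)
O(z) = 25 + z**2 - 4*z (O(z) = (z**2 - 4*z) + 25 = 25 + z**2 - 4*z)
O(-31) - 1*290 = (25 + (-31)**2 - 4*(-31)) - 1*290 = (25 + 961 + 124) - 290 = 1110 - 290 = 820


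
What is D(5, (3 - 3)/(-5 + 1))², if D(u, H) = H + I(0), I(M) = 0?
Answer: 0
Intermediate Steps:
D(u, H) = H (D(u, H) = H + 0 = H)
D(5, (3 - 3)/(-5 + 1))² = ((3 - 3)/(-5 + 1))² = (0/(-4))² = (0*(-¼))² = 0² = 0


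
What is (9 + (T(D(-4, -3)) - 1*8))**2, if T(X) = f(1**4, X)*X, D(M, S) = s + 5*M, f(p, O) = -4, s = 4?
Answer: 4225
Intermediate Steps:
D(M, S) = 4 + 5*M
T(X) = -4*X
(9 + (T(D(-4, -3)) - 1*8))**2 = (9 + (-4*(4 + 5*(-4)) - 1*8))**2 = (9 + (-4*(4 - 20) - 8))**2 = (9 + (-4*(-16) - 8))**2 = (9 + (64 - 8))**2 = (9 + 56)**2 = 65**2 = 4225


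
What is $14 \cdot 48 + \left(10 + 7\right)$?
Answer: $689$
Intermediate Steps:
$14 \cdot 48 + \left(10 + 7\right) = 672 + 17 = 689$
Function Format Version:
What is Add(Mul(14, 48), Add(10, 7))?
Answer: 689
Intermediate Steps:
Add(Mul(14, 48), Add(10, 7)) = Add(672, 17) = 689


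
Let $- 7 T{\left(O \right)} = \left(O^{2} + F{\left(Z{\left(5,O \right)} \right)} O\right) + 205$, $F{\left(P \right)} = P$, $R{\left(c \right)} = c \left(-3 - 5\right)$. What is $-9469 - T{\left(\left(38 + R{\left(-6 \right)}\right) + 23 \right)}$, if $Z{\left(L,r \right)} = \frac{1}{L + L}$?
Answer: $- \frac{541861}{70} \approx -7740.9$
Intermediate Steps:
$R{\left(c \right)} = - 8 c$ ($R{\left(c \right)} = c \left(-8\right) = - 8 c$)
$Z{\left(L,r \right)} = \frac{1}{2 L}$
$T{\left(O \right)} = - \frac{205}{7} - \frac{O^{2}}{7} - \frac{O}{70}$ ($T{\left(O \right)} = - \frac{\left(O^{2} + \frac{1}{2 \cdot 5} O\right) + 205}{7} = - \frac{\left(O^{2} + \frac{1}{2} \cdot \frac{1}{5} O\right) + 205}{7} = - \frac{\left(O^{2} + \frac{O}{10}\right) + 205}{7} = - \frac{205 + O^{2} + \frac{O}{10}}{7} = - \frac{205}{7} - \frac{O^{2}}{7} - \frac{O}{70}$)
$-9469 - T{\left(\left(38 + R{\left(-6 \right)}\right) + 23 \right)} = -9469 - \left(- \frac{205}{7} - \frac{\left(\left(38 - -48\right) + 23\right)^{2}}{7} - \frac{\left(38 - -48\right) + 23}{70}\right) = -9469 - \left(- \frac{205}{7} - \frac{\left(\left(38 + 48\right) + 23\right)^{2}}{7} - \frac{\left(38 + 48\right) + 23}{70}\right) = -9469 - \left(- \frac{205}{7} - \frac{\left(86 + 23\right)^{2}}{7} - \frac{86 + 23}{70}\right) = -9469 - \left(- \frac{205}{7} - \frac{109^{2}}{7} - \frac{109}{70}\right) = -9469 - \left(- \frac{205}{7} - \frac{11881}{7} - \frac{109}{70}\right) = -9469 - - \frac{120969}{70} = -9469 + \frac{120969}{70} = - \frac{541861}{70}$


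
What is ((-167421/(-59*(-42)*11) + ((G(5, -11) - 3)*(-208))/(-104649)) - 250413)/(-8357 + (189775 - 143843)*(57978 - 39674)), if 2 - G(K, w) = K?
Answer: -26456528026917/88822368980072266 ≈ -0.00029786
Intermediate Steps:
G(K, w) = 2 - K
((-167421/(-59*(-42)*11) + ((G(5, -11) - 3)*(-208))/(-104649)) - 250413)/(-8357 + (189775 - 143843)*(57978 - 39674)) = ((-167421/(-59*(-42)*11) + (((2 - 1*5) - 3)*(-208))/(-104649)) - 250413)/(-8357 + (189775 - 143843)*(57978 - 39674)) = ((-167421/(2478*11) + (((2 - 5) - 3)*(-208))*(-1/104649)) - 250413)/(-8357 + 45932*18304) = ((-167421/27258 + ((-3 - 3)*(-208))*(-1/104649)) - 250413)/(-8357 + 840739328) = ((-167421*1/27258 - 6*(-208)*(-1/104649)) - 250413)/840730971 = ((-55807/9086 + 1248*(-1/104649)) - 250413)*(1/840730971) = ((-55807/9086 - 416/34883) - 250413)*(1/840730971) = (-1950495357/316946938 - 250413)*(1/840730971) = -79369584080751/316946938*1/840730971 = -26456528026917/88822368980072266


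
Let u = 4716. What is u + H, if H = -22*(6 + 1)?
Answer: 4562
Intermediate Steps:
H = -154 (H = -22*7 = -154)
u + H = 4716 - 154 = 4562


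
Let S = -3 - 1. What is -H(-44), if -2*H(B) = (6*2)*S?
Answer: -24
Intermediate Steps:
S = -4
H(B) = 24 (H(B) = -6*2*(-4)/2 = -6*(-4) = -½*(-48) = 24)
-H(-44) = -1*24 = -24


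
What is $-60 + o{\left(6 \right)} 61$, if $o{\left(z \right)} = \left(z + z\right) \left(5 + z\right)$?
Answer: $7992$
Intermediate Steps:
$o{\left(z \right)} = 2 z \left(5 + z\right)$
$-60 + o{\left(6 \right)} 61 = -60 + 2 \cdot 6 \left(5 + 6\right) 61 = -60 + 2 \cdot 6 \cdot 11 \cdot 61 = -60 + 132 \cdot 61 = -60 + 8052 = 7992$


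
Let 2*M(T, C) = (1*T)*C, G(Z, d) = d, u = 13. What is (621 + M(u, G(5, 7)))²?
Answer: 1776889/4 ≈ 4.4422e+5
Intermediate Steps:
M(T, C) = C*T/2 (M(T, C) = ((1*T)*C)/2 = (T*C)/2 = (C*T)/2 = C*T/2)
(621 + M(u, G(5, 7)))² = (621 + (½)*7*13)² = (621 + 91/2)² = (1333/2)² = 1776889/4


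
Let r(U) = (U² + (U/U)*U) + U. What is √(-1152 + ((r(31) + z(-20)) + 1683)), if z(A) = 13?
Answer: √1567 ≈ 39.585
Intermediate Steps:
r(U) = U² + 2*U (r(U) = (U² + 1*U) + U = (U² + U) + U = (U + U²) + U = U² + 2*U)
√(-1152 + ((r(31) + z(-20)) + 1683)) = √(-1152 + ((31*(2 + 31) + 13) + 1683)) = √(-1152 + ((31*33 + 13) + 1683)) = √(-1152 + ((1023 + 13) + 1683)) = √(-1152 + (1036 + 1683)) = √(-1152 + 2719) = √1567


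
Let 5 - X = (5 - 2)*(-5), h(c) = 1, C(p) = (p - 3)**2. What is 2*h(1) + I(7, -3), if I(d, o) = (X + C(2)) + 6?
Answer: 29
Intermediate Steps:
C(p) = (-3 + p)**2
X = 20 (X = 5 - (5 - 2)*(-5) = 5 - 3*(-5) = 5 - 1*(-15) = 5 + 15 = 20)
I(d, o) = 27 (I(d, o) = (20 + (-3 + 2)**2) + 6 = (20 + (-1)**2) + 6 = (20 + 1) + 6 = 21 + 6 = 27)
2*h(1) + I(7, -3) = 2*1 + 27 = 2 + 27 = 29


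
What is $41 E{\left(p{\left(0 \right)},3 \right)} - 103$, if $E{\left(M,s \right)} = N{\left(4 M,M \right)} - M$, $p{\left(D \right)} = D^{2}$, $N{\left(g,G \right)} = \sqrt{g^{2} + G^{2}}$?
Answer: $-103$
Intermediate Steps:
$N{\left(g,G \right)} = \sqrt{G^{2} + g^{2}}$
$E{\left(M,s \right)} = - M + \sqrt{17} \sqrt{M^{2}}$ ($E{\left(M,s \right)} = \sqrt{M^{2} + \left(4 M\right)^{2}} - M = \sqrt{M^{2} + 16 M^{2}} - M = \sqrt{17 M^{2}} - M = \sqrt{17} \sqrt{M^{2}} - M = - M + \sqrt{17} \sqrt{M^{2}}$)
$41 E{\left(p{\left(0 \right)},3 \right)} - 103 = 41 \left(- 0^{2} + \sqrt{17} \sqrt{\left(0^{2}\right)^{2}}\right) - 103 = 41 \left(\left(-1\right) 0 + \sqrt{17} \sqrt{0^{2}}\right) - 103 = 41 \left(0 + \sqrt{17} \sqrt{0}\right) - 103 = 41 \left(0 + \sqrt{17} \cdot 0\right) - 103 = 41 \left(0 + 0\right) - 103 = 41 \cdot 0 - 103 = 0 - 103 = -103$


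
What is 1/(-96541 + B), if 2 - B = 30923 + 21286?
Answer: -1/148748 ≈ -6.7228e-6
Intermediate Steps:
B = -52207 (B = 2 - (30923 + 21286) = 2 - 1*52209 = 2 - 52209 = -52207)
1/(-96541 + B) = 1/(-96541 - 52207) = 1/(-148748) = -1/148748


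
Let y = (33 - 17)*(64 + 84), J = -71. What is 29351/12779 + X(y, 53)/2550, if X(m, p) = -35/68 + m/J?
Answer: 119754139963/52442460200 ≈ 2.2835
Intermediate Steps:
y = 2368 (y = 16*148 = 2368)
X(m, p) = -35/68 - m/71 (X(m, p) = -35/68 + m/(-71) = -35*1/68 + m*(-1/71) = -35/68 - m/71)
29351/12779 + X(y, 53)/2550 = 29351/12779 + (-35/68 - 1/71*2368)/2550 = 29351*(1/12779) + (-35/68 - 2368/71)*(1/2550) = 29351/12779 - 163509/4828*1/2550 = 29351/12779 - 54503/4103800 = 119754139963/52442460200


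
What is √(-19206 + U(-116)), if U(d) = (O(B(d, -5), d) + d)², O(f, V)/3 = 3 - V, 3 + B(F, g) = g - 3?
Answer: 5*√1555 ≈ 197.17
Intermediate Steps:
B(F, g) = -6 + g (B(F, g) = -3 + (g - 3) = -3 + (-3 + g) = -6 + g)
O(f, V) = 9 - 3*V (O(f, V) = 3*(3 - V) = 9 - 3*V)
U(d) = (9 - 2*d)² (U(d) = ((9 - 3*d) + d)² = (9 - 2*d)²)
√(-19206 + U(-116)) = √(-19206 + (-9 + 2*(-116))²) = √(-19206 + (-9 - 232)²) = √(-19206 + (-241)²) = √(-19206 + 58081) = √38875 = 5*√1555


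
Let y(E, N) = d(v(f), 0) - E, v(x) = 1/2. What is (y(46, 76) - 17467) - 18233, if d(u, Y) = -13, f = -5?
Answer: -35759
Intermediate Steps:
v(x) = 1/2 (v(x) = 1*(1/2) = 1/2)
y(E, N) = -13 - E
(y(46, 76) - 17467) - 18233 = ((-13 - 1*46) - 17467) - 18233 = ((-13 - 46) - 17467) - 18233 = (-59 - 17467) - 18233 = -17526 - 18233 = -35759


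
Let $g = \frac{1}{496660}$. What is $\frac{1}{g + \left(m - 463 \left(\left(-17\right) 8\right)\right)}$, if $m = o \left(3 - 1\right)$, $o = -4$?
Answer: $\frac{496660}{31269713601} \approx 1.5883 \cdot 10^{-5}$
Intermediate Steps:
$g = \frac{1}{496660} \approx 2.0135 \cdot 10^{-6}$
$m = -8$ ($m = - 4 \left(3 - 1\right) = \left(-4\right) 2 = -8$)
$\frac{1}{g + \left(m - 463 \left(\left(-17\right) 8\right)\right)} = \frac{1}{\frac{1}{496660} - \left(8 + 463 \left(\left(-17\right) 8\right)\right)} = \frac{1}{\frac{1}{496660} - -62960} = \frac{1}{\frac{1}{496660} + \left(-8 + 62968\right)} = \frac{1}{\frac{1}{496660} + 62960} = \frac{1}{\frac{31269713601}{496660}} = \frac{496660}{31269713601}$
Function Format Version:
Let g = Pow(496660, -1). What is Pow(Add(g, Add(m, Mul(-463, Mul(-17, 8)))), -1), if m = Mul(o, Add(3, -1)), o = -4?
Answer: Rational(496660, 31269713601) ≈ 1.5883e-5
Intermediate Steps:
g = Rational(1, 496660) ≈ 2.0135e-6
m = -8 (m = Mul(-4, Add(3, -1)) = Mul(-4, 2) = -8)
Pow(Add(g, Add(m, Mul(-463, Mul(-17, 8)))), -1) = Pow(Add(Rational(1, 496660), Add(-8, Mul(-463, Mul(-17, 8)))), -1) = Pow(Add(Rational(1, 496660), Add(-8, Mul(-463, -136))), -1) = Pow(Add(Rational(1, 496660), Add(-8, 62968)), -1) = Pow(Add(Rational(1, 496660), 62960), -1) = Pow(Rational(31269713601, 496660), -1) = Rational(496660, 31269713601)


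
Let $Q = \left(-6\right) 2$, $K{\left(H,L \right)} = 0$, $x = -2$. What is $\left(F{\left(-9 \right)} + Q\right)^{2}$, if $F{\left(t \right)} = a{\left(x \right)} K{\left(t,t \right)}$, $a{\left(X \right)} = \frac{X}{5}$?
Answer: $144$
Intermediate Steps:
$Q = -12$
$a{\left(X \right)} = \frac{X}{5}$ ($a{\left(X \right)} = X \frac{1}{5} = \frac{X}{5}$)
$F{\left(t \right)} = 0$ ($F{\left(t \right)} = \frac{1}{5} \left(-2\right) 0 = \left(- \frac{2}{5}\right) 0 = 0$)
$\left(F{\left(-9 \right)} + Q\right)^{2} = \left(0 - 12\right)^{2} = \left(-12\right)^{2} = 144$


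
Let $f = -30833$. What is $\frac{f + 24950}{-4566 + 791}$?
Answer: $\frac{5883}{3775} \approx 1.5584$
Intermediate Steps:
$\frac{f + 24950}{-4566 + 791} = \frac{-30833 + 24950}{-4566 + 791} = - \frac{5883}{-3775} = \left(-5883\right) \left(- \frac{1}{3775}\right) = \frac{5883}{3775}$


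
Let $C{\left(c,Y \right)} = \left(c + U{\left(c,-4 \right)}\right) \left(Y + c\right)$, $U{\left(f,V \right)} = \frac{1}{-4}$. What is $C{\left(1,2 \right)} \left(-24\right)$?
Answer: $-54$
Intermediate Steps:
$U{\left(f,V \right)} = - \frac{1}{4}$
$C{\left(c,Y \right)} = \left(- \frac{1}{4} + c\right) \left(Y + c\right)$ ($C{\left(c,Y \right)} = \left(c - \frac{1}{4}\right) \left(Y + c\right) = \left(- \frac{1}{4} + c\right) \left(Y + c\right)$)
$C{\left(1,2 \right)} \left(-24\right) = \left(1^{2} - \frac{1}{2} - \frac{1}{4} + 2 \cdot 1\right) \left(-24\right) = \left(1 - \frac{1}{2} - \frac{1}{4} + 2\right) \left(-24\right) = \frac{9}{4} \left(-24\right) = -54$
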